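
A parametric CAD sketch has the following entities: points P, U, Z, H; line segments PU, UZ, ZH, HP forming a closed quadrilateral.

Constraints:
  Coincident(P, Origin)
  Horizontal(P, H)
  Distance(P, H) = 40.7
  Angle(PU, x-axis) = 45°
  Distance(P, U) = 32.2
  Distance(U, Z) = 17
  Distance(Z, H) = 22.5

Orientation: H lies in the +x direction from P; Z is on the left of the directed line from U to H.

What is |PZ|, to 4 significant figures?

45.68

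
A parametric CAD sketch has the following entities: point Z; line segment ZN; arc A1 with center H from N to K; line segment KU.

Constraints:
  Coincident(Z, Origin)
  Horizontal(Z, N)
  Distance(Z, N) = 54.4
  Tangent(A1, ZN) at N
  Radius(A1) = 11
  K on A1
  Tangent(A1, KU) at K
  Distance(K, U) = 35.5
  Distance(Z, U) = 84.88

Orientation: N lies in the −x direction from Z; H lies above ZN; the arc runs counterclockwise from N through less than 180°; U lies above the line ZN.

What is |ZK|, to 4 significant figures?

50.70

Z is at the origin; Z and N share the same y with |ZN| = 54.4 and N on the −x side, so N = (-54.40, 0.000). A1 meets ZN tangentially, so HN is at right angles to ZN, so H = N + (0, 11) = (-54.40, 11.00). Since HK ⟂ KU (tangency), |HU| = √(11.0² + 35.5²) = 37.17 regardless of where K sits on A1. So U lies on both circle(Z, 84.88) and circle(H, 37.17); the above-ZN intersection is U = (-73.12, 43.11). K is the foot of the tangent from U: K = (-46.96, 19.10).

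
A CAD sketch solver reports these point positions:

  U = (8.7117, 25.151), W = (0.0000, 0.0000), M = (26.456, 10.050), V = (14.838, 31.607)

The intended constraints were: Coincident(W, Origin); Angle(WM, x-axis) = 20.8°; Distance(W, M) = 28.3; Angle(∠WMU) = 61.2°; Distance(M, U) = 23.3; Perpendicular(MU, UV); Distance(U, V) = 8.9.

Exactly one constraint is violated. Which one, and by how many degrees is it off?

Perpendicular(MU, UV) — off by 3.10°.

W = (0.00, 0.00) ✓; WM at 20.80° ✓; |WM| = 28.30 ✓; ∠WMU = 61.20° ✓; |MU| = 23.30 ✓; ∠(MU, UV) = 93.10° ✗; |UV| = 8.900 ✓.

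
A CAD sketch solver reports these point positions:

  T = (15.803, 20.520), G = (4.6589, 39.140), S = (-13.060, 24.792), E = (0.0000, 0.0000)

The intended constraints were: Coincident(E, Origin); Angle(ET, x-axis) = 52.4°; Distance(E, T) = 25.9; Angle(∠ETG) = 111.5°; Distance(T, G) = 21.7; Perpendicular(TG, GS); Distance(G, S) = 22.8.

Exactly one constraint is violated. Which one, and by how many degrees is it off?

Perpendicular(TG, GS) — off by 8.10°.

E = (0.00, 0.00) ✓; ET at 52.40° ✓; |ET| = 25.90 ✓; ∠ETG = 111.5° ✓; |TG| = 21.70 ✓; ∠(TG, GS) = 98.10° ✗; |GS| = 22.80 ✓.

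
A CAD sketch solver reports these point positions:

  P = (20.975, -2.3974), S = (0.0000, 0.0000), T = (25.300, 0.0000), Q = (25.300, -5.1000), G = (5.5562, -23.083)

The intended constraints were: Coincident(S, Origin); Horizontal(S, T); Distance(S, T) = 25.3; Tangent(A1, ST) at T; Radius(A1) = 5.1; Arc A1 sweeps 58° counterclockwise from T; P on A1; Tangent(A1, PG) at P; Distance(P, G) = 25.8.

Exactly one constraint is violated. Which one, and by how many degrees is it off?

Tangent(A1, PG) at P — off by 4.70°.

S = (0.00, 0.00) ✓; S.y = 0.00, T.y = 0.00 ✓; |ST| = 25.30 ✓; ∠(QT, TS) = 90.00° ✓; |QT| = 5.100 ✓; bearing(Q→P) − bearing(Q→T) = 58.00° ✓; |QP| = 5.100 ✓; ∠(QP, PG) = 94.70° ✗; |PG| = 25.80 ✓.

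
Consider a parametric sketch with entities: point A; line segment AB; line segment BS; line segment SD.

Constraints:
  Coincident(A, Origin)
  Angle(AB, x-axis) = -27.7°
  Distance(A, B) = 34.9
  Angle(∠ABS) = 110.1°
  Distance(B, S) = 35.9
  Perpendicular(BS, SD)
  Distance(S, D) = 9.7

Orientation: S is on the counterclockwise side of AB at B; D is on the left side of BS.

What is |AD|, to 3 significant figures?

53.2

A is at the origin; AB runs at -27.7° with length 34.9, so B = 34.9·(cos -27.7°, sin -27.7°) = (30.9, -16.2). ∠ABS = 110.1°, so BS runs at -27.7° + (180° − 110.1°) = 42.2° from the x-axis; with |BS| = 35.9, S = B + 35.9·(cos 42.2°, sin 42.2°) = (57.5, 7.89). BS ⟂ SD; with |SD| = 9.7 on the left of BS, D = S + 9.7·(-0.672, 0.741) = (51.0, 15.1). Then |AD| = |D − A| = 53.2.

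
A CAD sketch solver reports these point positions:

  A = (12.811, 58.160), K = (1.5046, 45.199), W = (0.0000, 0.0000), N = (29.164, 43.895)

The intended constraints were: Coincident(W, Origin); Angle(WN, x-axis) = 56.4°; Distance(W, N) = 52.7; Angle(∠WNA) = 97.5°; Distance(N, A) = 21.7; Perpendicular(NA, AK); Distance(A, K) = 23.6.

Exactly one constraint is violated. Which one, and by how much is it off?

Distance(A, K) = 23.6 — off by 6.40.

W = (0.00, 0.00) ✓; WN at 56.40° ✓; |WN| = 52.70 ✓; ∠WNA = 97.50° ✓; |NA| = 21.70 ✓; ∠(NA, AK) = 90.00° ✓; |AK| = 17.20 ✗.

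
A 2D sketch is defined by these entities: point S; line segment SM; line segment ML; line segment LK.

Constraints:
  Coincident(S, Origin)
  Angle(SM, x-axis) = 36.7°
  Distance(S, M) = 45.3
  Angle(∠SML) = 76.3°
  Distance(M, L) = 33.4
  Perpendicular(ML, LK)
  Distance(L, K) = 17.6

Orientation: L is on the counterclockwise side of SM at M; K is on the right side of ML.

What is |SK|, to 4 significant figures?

65.65

S is at the origin; SM runs at 36.7° with length 45.3, so M = 45.3·(cos 36.7°, sin 36.7°) = (36.32, 27.07). ∠SML = 76.3°, so ML runs at 36.7° + (180° − 76.3°) = 140.4° from the x-axis; with |ML| = 33.4, L = M + 33.4·(cos 140.4°, sin 140.4°) = (10.59, 48.36). ML is perpendicular to LK; with |LK| = 17.6 on the right of ML, K = L + 17.6·(0.6374, 0.7705) = (21.80, 61.92). Then |SK| = |K − S| = 65.65.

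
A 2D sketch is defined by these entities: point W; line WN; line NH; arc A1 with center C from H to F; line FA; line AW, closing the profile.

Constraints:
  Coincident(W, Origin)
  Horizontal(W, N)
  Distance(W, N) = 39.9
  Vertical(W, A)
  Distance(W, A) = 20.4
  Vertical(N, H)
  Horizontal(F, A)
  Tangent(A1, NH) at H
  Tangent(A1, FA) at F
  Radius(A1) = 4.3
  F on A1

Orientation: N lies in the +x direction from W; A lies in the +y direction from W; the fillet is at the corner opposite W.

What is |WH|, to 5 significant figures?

43.026

The virtual corner opposite W is at (39.900, 20.400). Tangency of A1 to NH means the radius CH is perpendicular to NH and the tangent condition forces CF to be normal to FA, with radius 4.3, so the center C sits 4.3 in from both sides at C = (35.600, 16.100). That places the tangent points at H = (39.900, 16.100) on NH and F = (35.600, 20.400) on FA. Then |WH| = |H − W| = 43.026.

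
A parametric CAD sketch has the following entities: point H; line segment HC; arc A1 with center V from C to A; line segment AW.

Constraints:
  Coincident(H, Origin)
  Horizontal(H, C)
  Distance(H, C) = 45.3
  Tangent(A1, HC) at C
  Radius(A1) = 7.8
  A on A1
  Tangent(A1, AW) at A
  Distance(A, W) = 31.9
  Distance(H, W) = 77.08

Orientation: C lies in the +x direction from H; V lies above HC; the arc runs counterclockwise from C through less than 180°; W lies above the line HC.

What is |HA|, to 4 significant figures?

51.15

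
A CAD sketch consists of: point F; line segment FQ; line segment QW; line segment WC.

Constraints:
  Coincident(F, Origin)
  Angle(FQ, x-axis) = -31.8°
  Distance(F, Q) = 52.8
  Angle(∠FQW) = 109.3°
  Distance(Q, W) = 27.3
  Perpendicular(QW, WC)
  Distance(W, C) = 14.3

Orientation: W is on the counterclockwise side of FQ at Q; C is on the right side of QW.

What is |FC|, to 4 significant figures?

78.20

F is at the origin; FQ runs at -31.8° with length 52.8, so Q = 52.8·(cos -31.8°, sin -31.8°) = (44.87, -27.82). ∠FQW = 109.3°, so QW runs at -31.8° + (180° − 109.3°) = 38.90° from the x-axis; with |QW| = 27.3, W = Q + 27.3·(cos 38.90°, sin 38.90°) = (66.12, -10.68). The perpendicularity gives WC at right angles to QW; with |WC| = 14.3 on the right of QW, C = W + 14.3·(0.6280, -0.7782) = (75.10, -21.81). Then |FC| = |C − F| = 78.20.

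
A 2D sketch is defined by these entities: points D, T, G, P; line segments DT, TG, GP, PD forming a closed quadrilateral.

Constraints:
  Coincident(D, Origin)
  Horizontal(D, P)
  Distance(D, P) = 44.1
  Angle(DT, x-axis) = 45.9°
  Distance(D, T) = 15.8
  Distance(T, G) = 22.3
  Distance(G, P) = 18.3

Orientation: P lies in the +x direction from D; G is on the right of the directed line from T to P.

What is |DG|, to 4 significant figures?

26.85

D is at the origin; D and P share the same y with |DP| = 44.1 and P in +x, so P = (44.1, 0). DT runs at 45.9° with |DT| = 15.8, so T = (11.00, 11.35). G is determined by |TG| = 22.3 and |GP| = 18.3 together: it lies at the intersection of circle(T, 22.3) and circle(P, 18.3). With |TP| = 35.00, the foot of the radical line on TP is 19.82 from T and the perpendicular offset is √(22.3² − 19.82²) = 10.22. Taking the right-of-TP solution: G = (26.43, -4.751).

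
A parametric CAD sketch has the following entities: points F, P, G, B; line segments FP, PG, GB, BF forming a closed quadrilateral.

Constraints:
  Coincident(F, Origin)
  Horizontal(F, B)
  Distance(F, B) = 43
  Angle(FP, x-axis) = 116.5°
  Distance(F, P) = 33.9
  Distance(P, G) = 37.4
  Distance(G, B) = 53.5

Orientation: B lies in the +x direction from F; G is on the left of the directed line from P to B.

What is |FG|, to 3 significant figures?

50.7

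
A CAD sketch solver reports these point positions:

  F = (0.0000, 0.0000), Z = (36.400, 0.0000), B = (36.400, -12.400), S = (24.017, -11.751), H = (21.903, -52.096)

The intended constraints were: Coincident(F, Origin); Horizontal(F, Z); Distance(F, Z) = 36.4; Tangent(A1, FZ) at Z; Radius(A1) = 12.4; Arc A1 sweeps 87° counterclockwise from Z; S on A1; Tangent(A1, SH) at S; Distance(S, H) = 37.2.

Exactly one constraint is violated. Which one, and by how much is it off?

Distance(S, H) = 37.2 — off by 3.20.

F = (0.00, 0.00) ✓; F.y = 0.00, Z.y = 0.00 ✓; |FZ| = 36.40 ✓; ∠(BZ, ZF) = 90.00° ✓; |BZ| = 12.40 ✓; bearing(B→S) − bearing(B→Z) = 87.00° ✓; |BS| = 12.40 ✓; ∠(BS, SH) = 90.00° ✓; |SH| = 40.40 ✗.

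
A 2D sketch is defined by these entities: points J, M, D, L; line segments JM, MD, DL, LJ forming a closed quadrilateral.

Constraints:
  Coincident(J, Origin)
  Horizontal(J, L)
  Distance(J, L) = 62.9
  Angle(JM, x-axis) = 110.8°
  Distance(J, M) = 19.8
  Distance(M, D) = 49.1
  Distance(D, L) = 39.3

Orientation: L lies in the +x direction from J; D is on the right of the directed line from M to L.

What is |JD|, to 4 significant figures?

31.94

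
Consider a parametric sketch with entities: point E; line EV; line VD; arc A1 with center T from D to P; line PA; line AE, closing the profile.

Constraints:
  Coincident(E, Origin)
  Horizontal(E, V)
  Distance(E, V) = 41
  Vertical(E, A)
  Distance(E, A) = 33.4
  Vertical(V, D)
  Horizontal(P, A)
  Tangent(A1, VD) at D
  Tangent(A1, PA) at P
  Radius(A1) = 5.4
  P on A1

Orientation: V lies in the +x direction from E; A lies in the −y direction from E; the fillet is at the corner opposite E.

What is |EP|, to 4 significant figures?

48.82

E is at the origin; EV is horizontal with |EV| = 41.0 and V on the +x side, so V = (41.00, 0.000). E and A share the same x with |EA| = 33.4 and A on the −y side, so A = (0.000, -33.40). The virtual corner opposite E is at (41.00, -33.40). Since A1 is tangent to VD there, TD ⟂ VD and tangency of A1 to PA means the radius TP is perpendicular to PA, with radius 5.4, so the center T sits 5.4 in from both sides at T = (35.60, -28.00). That places the tangent points at D = (41.00, -28.00) on VD and P = (35.60, -33.40) on PA. Then |EP| = |P − E| = 48.82.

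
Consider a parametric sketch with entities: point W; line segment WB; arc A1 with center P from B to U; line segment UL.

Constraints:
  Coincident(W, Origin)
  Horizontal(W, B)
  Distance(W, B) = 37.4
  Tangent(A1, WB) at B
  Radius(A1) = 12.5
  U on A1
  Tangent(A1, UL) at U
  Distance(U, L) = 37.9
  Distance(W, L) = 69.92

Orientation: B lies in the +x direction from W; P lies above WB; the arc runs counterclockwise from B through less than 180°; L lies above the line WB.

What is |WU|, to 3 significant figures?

51.6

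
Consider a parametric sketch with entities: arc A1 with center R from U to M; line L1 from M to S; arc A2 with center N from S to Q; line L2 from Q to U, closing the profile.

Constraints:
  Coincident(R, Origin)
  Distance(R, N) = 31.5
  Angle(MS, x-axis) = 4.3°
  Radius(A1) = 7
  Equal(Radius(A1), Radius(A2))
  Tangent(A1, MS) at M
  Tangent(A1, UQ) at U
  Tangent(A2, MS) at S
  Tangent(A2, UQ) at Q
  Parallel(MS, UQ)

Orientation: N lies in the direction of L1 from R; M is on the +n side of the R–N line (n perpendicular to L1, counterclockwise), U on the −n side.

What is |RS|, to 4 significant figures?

32.27

Tangency of A1 to both parallel lines with radius 7.0 puts M and U at R ± 7.0·n: M = (-0.5249, 6.980), U = (0.5249, -6.980). Equal radii place S and Q the same way about N: S = N + 7.0·n = (30.89, 9.342), Q = N − 7.0·n = (31.94, -4.618). Then |RS| = |S − R| = 32.27.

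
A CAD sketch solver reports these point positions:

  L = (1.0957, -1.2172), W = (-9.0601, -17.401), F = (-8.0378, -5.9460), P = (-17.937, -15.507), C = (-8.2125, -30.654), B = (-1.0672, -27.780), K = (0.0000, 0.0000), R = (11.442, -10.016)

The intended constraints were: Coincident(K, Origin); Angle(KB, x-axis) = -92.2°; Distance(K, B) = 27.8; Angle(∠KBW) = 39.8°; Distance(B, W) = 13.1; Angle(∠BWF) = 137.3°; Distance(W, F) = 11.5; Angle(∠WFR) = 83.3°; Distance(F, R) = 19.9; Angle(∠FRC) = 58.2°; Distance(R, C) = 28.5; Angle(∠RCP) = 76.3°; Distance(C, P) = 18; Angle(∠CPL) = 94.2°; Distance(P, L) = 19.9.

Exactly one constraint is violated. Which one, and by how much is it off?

Distance(P, L) = 19.9 — off by 3.90.

K = (0.00, 0.00) ✓; KB at -92.20° ✓; |KB| = 27.80 ✓; ∠KBW = 39.80° ✓; |BW| = 13.10 ✓; ∠BWF = 137.3° ✓; |WF| = 11.50 ✓; ∠WFR = 83.30° ✓; |FR| = 19.90 ✓; ∠FRC = 58.20° ✓; |RC| = 28.50 ✓; ∠RCP = 76.30° ✓; |CP| = 18.00 ✓; ∠CPL = 94.20° ✓; |PL| = 23.80 ✗.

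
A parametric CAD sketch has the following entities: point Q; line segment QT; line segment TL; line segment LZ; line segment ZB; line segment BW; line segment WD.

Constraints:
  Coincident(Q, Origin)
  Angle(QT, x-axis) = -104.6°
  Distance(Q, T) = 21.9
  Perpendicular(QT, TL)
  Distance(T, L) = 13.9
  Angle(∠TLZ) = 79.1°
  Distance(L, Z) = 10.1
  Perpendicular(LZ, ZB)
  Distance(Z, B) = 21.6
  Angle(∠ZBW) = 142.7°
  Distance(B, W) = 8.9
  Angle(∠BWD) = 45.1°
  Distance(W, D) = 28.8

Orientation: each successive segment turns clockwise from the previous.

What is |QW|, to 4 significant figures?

27.29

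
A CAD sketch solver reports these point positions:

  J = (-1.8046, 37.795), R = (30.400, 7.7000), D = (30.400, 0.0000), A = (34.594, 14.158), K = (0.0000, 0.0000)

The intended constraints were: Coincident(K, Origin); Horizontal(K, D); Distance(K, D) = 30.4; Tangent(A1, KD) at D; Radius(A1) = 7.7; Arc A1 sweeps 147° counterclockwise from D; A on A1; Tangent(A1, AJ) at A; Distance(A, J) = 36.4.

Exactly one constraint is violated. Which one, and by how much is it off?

Distance(A, J) = 36.4 — off by 7.00.

K = (0.00, 0.00) ✓; K.y = 0.00, D.y = 0.00 ✓; |KD| = 30.40 ✓; ∠(RD, DK) = 90.00° ✓; |RD| = 7.700 ✓; bearing(R→A) − bearing(R→D) = 147.0° ✓; |RA| = 7.700 ✓; ∠(RA, AJ) = 90.00° ✓; |AJ| = 43.40 ✗.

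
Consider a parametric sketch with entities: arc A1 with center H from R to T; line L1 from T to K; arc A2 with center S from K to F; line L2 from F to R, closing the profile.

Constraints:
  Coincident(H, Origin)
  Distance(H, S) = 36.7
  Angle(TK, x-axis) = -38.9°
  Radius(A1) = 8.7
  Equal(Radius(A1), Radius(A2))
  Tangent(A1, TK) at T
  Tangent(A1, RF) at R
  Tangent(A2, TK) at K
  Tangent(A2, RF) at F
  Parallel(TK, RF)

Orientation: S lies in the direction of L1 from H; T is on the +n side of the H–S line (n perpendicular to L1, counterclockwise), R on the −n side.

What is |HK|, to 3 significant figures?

37.7

The slot axis is L1's direction at -38.9°, so u = (cos -38.9°, sin -38.9°) = (0.778, -0.628) and n = (−sin -38.9°, cos -38.9°) = (0.628, 0.778). H is at the origin and S lies 36.7 along u from H, so S = 36.7·u = (28.6, -23.0). Tangency of A1 to both parallel lines with radius 8.7 puts T and R at H ± 8.7·n: T = (5.46, 6.77), R = (-5.46, -6.77). Equal radii place K and F the same way about S: K = S + 8.7·n = (34.0, -16.3), F = S − 8.7·n = (23.1, -29.8). Then |HK| = |K − H| = 37.7.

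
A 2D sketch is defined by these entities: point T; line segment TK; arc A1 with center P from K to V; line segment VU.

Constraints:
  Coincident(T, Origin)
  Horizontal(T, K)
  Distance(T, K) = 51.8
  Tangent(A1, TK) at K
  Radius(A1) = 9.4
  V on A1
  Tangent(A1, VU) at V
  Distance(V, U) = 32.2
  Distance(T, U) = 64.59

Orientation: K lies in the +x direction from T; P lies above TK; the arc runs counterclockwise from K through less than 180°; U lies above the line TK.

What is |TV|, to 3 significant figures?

61.9

Checks: |PV| = 9.400 ✓; ∠(PV, VU) = 90.00° ✓; |VU| = 32.20 ✓; |TU| = 64.59 ✓.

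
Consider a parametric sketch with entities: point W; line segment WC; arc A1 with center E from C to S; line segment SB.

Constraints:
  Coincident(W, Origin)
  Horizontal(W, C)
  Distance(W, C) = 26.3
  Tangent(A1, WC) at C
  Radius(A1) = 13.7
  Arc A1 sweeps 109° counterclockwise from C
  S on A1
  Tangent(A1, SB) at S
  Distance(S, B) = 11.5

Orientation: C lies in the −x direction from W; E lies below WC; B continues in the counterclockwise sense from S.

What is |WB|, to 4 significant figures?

45.87

On A1, C sits at bearing 90° from E; a 109° counterclockwise sweep puts S at bearing 199°, so S = E + 13.7·(cos 199°, sin 199°) = (-39.25, -18.16). A1 meets SB tangentially, so ES is at right angles to SB, so SB runs along (−sin 199°, cos 199°); with |SB| = 11.5, B = (-35.51, -29.03). Then |WB| = |B − W| = 45.87.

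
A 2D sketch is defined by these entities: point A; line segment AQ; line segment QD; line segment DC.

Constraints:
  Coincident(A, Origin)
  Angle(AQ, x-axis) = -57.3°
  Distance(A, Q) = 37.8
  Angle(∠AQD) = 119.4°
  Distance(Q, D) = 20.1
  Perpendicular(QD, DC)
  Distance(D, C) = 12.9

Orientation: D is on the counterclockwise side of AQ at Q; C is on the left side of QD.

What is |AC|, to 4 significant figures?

43.54

A is at the origin; AQ runs at -57.3° with length 37.8, so Q = 37.8·(cos -57.3°, sin -57.3°) = (20.42, -31.81). ∠AQD = 119.4°, so QD runs at -57.3° + (180° − 119.4°) = 3.300° from the x-axis; with |QD| = 20.1, D = Q + 20.1·(cos 3.300°, sin 3.300°) = (40.49, -30.65). The perpendicularity gives DC at right angles to QD; with |DC| = 12.9 on the left of QD, C = D + 12.9·(-0.05756, 0.9983) = (39.75, -17.77). Then |AC| = |C − A| = 43.54.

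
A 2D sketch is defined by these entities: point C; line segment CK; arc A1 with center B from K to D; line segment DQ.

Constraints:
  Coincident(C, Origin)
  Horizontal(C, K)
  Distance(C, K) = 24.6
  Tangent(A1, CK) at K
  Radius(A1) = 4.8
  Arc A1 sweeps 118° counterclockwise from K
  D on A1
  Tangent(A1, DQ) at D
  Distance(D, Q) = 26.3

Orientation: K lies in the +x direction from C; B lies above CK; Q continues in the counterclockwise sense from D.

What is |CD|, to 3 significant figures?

29.7

C is at the origin; CK is horizontal with |CK| = 24.6 and K on the +x side, so K = (24.6, 0.00). A1 meets CK tangentially, so BK is at right angles to CK, so B = K + (0, 4.8) = (24.6, 4.80). On A1, K sits at bearing -90° from B; a 118° counterclockwise sweep puts D at bearing 28°, so D = B + 4.8·(cos 28°, sin 28°) = (28.8, 7.05). Then |CD| = |D − C| = 29.7.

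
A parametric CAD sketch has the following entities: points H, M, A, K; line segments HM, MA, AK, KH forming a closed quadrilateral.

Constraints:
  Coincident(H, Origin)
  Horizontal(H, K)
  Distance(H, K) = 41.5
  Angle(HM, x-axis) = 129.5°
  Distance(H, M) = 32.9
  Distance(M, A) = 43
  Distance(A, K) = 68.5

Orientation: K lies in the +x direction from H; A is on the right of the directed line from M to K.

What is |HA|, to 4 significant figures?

30.27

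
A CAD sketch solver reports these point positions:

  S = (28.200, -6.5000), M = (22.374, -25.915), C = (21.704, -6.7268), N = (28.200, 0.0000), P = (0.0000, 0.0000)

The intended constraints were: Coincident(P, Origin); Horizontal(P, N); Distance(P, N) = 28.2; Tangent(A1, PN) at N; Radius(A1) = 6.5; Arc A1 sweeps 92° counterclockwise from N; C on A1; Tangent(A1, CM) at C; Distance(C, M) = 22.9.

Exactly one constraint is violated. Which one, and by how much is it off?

Distance(C, M) = 22.9 — off by 3.70.

P = (0.00, 0.00) ✓; P.y = 0.00, N.y = 0.00 ✓; |PN| = 28.20 ✓; ∠(SN, NP) = 90.00° ✓; |SN| = 6.500 ✓; bearing(S→C) − bearing(S→N) = 92.00° ✓; |SC| = 6.500 ✓; ∠(SC, CM) = 90.00° ✓; |CM| = 19.20 ✗.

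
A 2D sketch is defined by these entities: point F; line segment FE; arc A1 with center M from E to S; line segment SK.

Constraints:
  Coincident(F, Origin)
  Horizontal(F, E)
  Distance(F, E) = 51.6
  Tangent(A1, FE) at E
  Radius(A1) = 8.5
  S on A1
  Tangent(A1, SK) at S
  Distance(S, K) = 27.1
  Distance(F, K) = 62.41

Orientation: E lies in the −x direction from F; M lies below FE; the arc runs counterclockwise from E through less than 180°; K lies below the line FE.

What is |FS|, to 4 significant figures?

60.67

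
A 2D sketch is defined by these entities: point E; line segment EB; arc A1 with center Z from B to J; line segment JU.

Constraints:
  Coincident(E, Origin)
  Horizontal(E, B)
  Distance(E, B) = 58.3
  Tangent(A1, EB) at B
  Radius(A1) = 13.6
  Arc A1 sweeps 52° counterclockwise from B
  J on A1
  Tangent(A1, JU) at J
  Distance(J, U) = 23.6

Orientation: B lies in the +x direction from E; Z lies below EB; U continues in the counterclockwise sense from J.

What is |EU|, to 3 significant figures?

40.7

E is at the origin; E and B share the same y with |EB| = 58.3 and B on the +x side, so B = (58.3, 0.00). The tangent condition forces ZB to be normal to EB, so Z = B + (0, -13.6) = (58.3, -13.6). On A1, B sits at bearing 90° from Z; a 52° counterclockwise sweep puts J at bearing 142°, so J = Z + 13.6·(cos 142°, sin 142°) = (47.6, -5.23). A1 meets JU tangentially, so ZJ is at right angles to JU, so JU runs along (−sin 142°, cos 142°); with |JU| = 23.6, U = (33.1, -23.8). Then |EU| = |U − E| = 40.7.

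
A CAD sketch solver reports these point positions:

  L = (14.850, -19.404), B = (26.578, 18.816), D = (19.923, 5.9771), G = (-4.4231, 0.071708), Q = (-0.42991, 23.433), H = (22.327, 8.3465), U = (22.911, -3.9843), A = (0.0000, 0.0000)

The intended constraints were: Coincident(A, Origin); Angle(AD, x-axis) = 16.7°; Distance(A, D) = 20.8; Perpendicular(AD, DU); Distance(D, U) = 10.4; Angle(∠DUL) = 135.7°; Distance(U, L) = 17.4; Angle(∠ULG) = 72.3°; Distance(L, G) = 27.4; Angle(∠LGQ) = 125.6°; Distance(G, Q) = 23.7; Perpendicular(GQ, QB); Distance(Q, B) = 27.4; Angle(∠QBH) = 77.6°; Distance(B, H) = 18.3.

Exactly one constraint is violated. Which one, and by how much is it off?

Distance(B, H) = 18.3 — off by 7.00.

A = (0.00, 0.00) ✓; AD at 16.70° ✓; |AD| = 20.80 ✓; ∠(AD, DU) = 90.00° ✓; |DU| = 10.40 ✓; ∠DUL = 135.7° ✓; |UL| = 17.40 ✓; ∠ULG = 72.30° ✓; |LG| = 27.40 ✓; ∠LGQ = 125.6° ✓; |GQ| = 23.70 ✓; ∠(GQ, QB) = 90.00° ✓; |QB| = 27.40 ✓; ∠QBH = 77.60° ✓; |BH| = 11.30 ✗.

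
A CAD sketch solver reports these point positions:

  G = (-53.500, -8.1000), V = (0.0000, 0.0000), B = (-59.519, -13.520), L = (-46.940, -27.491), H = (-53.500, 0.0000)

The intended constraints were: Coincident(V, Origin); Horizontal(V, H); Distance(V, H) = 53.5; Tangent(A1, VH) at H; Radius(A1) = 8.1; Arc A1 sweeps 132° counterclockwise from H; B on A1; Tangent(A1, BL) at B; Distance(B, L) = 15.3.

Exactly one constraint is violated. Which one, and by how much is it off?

Distance(B, L) = 15.3 — off by 3.50.

V = (0.00, 0.00) ✓; V.y = 0.00, H.y = 0.00 ✓; |VH| = 53.50 ✓; ∠(GH, HV) = 90.00° ✓; |GH| = 8.100 ✓; bearing(G→B) − bearing(G→H) = 132.0° ✓; |GB| = 8.100 ✓; ∠(GB, BL) = 90.00° ✓; |BL| = 18.80 ✗.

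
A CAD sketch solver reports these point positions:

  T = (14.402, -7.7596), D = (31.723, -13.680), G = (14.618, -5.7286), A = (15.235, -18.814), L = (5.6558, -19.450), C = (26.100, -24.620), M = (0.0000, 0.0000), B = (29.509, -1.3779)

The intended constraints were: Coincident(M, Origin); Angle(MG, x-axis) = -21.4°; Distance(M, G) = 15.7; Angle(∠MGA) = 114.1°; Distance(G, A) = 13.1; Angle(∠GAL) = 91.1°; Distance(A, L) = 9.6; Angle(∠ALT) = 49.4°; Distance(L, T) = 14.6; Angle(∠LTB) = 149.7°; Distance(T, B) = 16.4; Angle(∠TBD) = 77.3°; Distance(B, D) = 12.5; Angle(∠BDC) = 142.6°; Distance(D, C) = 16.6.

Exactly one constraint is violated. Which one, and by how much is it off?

Distance(D, C) = 16.6 — off by 4.30.

M = (0.00, 0.00) ✓; MG at -21.40° ✓; |MG| = 15.70 ✓; ∠MGA = 114.1° ✓; |GA| = 13.10 ✓; ∠GAL = 91.10° ✓; |AL| = 9.600 ✓; ∠ALT = 49.40° ✓; |LT| = 14.60 ✓; ∠LTB = 149.7° ✓; |TB| = 16.40 ✓; ∠TBD = 77.30° ✓; |BD| = 12.50 ✓; ∠BDC = 142.6° ✓; |DC| = 12.30 ✗.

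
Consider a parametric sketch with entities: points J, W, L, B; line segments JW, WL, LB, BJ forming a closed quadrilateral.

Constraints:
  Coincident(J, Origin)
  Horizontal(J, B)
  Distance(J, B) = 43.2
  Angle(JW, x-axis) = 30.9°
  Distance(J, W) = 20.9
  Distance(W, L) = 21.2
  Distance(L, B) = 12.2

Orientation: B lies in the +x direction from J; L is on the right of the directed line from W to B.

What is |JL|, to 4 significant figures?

32.49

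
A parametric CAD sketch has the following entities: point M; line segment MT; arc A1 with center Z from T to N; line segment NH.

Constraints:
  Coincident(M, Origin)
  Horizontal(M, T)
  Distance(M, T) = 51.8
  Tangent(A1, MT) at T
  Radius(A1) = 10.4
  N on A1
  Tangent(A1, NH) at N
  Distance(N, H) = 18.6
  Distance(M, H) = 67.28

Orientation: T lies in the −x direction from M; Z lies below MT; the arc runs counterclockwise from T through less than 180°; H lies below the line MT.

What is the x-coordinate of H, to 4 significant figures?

-60.24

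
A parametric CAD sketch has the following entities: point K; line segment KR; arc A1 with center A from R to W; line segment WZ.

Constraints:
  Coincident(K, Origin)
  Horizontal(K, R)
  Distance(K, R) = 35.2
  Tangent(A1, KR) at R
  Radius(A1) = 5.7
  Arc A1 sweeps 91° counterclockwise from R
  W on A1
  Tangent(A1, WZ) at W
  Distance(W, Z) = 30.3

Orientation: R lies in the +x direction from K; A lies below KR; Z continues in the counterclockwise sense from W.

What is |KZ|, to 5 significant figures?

46.953

K is at the origin; KR is horizontal with |KR| = 35.2 and R on the +x side, so R = (35.200, 0.0000). Tangency of A1 to KR means the radius AR is perpendicular to KR, so A = R + (0, -5.7) = (35.200, -5.7000). On A1, R sits at bearing 90° from A; a 91° counterclockwise sweep puts W at bearing 181°, so W = A + 5.7·(cos 181°, sin 181°) = (29.501, -5.7995). A1 meets WZ tangentially, so AW is at right angles to WZ, so WZ runs along (−sin 181°, cos 181°); with |WZ| = 30.3, Z = (30.030, -36.095). Then |KZ| = |Z − K| = 46.953.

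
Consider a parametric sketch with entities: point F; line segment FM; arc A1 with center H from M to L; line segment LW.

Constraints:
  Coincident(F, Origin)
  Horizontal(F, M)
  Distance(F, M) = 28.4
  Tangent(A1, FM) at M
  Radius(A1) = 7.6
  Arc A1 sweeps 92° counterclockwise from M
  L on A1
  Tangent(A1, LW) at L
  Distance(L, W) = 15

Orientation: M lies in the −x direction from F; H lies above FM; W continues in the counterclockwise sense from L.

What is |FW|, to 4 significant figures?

31.26

F is at the origin; FM is horizontal with |FM| = 28.4 and M on the −x side, so M = (-28.40, 0.000). A1 meets FM tangentially, so HM is at right angles to FM, so H = M + (0, 7.6) = (-28.40, 7.600). On A1, M sits at bearing -90° from H; a 92° counterclockwise sweep puts L at bearing 2°, so L = H + 7.6·(cos 2°, sin 2°) = (-20.80, 7.865). Tangency of A1 to LW means the radius HL is perpendicular to LW, so LW runs along (−sin 2°, cos 2°); with |LW| = 15.0, W = (-21.33, 22.86). Then |FW| = |W − F| = 31.26.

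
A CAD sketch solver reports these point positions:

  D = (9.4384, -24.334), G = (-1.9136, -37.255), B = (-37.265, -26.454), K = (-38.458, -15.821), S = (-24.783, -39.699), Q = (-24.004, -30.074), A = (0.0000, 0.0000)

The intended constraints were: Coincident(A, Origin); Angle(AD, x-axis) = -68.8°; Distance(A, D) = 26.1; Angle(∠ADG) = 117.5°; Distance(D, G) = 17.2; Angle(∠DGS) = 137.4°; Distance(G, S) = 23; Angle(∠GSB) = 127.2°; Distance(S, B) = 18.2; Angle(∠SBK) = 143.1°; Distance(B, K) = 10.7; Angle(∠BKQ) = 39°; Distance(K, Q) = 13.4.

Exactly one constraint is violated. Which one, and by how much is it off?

Distance(K, Q) = 13.4 — off by 6.90.

A = (0.00, 0.00) ✓; AD at -68.80° ✓; |AD| = 26.10 ✓; ∠ADG = 117.5° ✓; |DG| = 17.20 ✓; ∠DGS = 137.4° ✓; |GS| = 23.00 ✓; ∠GSB = 127.2° ✓; |SB| = 18.20 ✓; ∠SBK = 143.1° ✓; |BK| = 10.70 ✓; ∠BKQ = 39.00° ✓; |KQ| = 20.30 ✗.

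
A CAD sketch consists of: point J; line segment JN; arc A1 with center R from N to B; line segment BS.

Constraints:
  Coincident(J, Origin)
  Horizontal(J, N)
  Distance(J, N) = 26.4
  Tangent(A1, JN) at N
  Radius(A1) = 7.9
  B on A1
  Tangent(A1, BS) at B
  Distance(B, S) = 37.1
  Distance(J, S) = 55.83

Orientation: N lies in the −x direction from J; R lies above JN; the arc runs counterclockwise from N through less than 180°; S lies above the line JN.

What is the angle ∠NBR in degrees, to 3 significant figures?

34.3°

Checks: |RB| = 7.900 ✓; ∠(RB, BS) = 90.00° ✓; |BS| = 37.10 ✓; |JS| = 55.83 ✓.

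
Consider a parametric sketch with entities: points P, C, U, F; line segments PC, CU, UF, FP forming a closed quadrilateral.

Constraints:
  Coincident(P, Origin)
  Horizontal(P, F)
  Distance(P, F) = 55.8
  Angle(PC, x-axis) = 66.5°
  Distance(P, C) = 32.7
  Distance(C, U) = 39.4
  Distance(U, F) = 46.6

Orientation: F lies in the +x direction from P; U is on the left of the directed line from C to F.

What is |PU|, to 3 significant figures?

67.3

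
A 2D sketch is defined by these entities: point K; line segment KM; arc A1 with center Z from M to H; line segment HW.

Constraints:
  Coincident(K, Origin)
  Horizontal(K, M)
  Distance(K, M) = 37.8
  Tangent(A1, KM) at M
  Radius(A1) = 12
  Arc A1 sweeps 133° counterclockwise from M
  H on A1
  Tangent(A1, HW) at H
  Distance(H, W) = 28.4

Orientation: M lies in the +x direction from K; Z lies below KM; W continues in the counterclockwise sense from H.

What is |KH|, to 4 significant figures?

35.35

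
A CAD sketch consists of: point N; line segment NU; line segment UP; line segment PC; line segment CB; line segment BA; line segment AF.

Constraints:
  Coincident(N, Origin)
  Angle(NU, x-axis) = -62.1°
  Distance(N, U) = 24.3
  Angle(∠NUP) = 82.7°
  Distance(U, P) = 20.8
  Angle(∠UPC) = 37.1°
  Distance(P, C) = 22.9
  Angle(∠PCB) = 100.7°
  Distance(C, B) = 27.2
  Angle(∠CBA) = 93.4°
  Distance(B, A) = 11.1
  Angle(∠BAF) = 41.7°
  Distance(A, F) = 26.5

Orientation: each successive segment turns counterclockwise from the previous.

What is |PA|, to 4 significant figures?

34.08

N is at the origin; NU runs at -62.1° with length 24.3, so U = (11.37, -21.48). ∠NUP = 82.7° gives UP at 35.20° from the x-axis; with |UP| = 20.8, P = (28.37, -9.486). ∠UPC = 37.1° gives PC at 178.1° from the x-axis; with |PC| = 22.9, C = (5.480, -8.726). ∠PCB = 100.7° gives CB at -102.6° from the x-axis; with |CB| = 27.2, B = (-0.4536, -35.27). ∠CBA = 93.4° gives BA at -16.00° from the x-axis; with |BA| = 11.1, A = (10.22, -38.33). Then |PA| = |A − P| = 34.08.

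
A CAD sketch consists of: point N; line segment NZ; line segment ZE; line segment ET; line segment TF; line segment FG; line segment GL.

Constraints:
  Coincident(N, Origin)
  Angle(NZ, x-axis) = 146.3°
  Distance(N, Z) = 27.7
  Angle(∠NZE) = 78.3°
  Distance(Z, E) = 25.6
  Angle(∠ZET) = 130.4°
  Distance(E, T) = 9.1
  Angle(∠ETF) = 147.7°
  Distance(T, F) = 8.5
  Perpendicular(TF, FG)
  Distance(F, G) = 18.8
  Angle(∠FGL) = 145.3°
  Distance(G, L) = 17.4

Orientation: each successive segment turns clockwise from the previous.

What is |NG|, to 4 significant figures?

12.45

N is at the origin; NZ runs at 146.3° with length 27.7, so Z = (-23.05, 15.37). ∠NZE = 78.3° gives ZE at 44.60° from the x-axis; with |ZE| = 25.6, E = (-4.817, 33.34). ∠ZET = 130.4° gives ET at -5.000° from the x-axis; with |ET| = 9.1, T = (4.248, 32.55). ∠ETF = 147.7° gives TF at -37.30° from the x-axis; with |TF| = 8.5, F = (11.01, 27.40). TF is perpendicular to FG, so FG runs at -127.3°; with |FG| = 18.8, G = (-0.3829, 12.45). Then |NG| = |G − N| = 12.45.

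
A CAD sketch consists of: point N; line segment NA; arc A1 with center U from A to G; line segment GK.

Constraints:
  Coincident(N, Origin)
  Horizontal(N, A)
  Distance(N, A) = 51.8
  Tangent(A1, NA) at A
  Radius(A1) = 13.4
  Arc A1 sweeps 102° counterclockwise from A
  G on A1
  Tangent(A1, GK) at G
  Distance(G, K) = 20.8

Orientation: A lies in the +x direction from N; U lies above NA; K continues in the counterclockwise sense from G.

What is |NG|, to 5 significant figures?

66.895

N is at the origin; NA is horizontal with |NA| = 51.8 and A on the +x side, so A = (51.800, 0.0000). A1 meets NA tangentially, so UA is at right angles to NA, so U = A + (0, 13.4) = (51.800, 13.400). On A1, A sits at bearing -90° from U; a 102° counterclockwise sweep puts G at bearing 12°, so G = U + 13.4·(cos 12°, sin 12°) = (64.907, 16.186). Then |NG| = |G − N| = 66.895.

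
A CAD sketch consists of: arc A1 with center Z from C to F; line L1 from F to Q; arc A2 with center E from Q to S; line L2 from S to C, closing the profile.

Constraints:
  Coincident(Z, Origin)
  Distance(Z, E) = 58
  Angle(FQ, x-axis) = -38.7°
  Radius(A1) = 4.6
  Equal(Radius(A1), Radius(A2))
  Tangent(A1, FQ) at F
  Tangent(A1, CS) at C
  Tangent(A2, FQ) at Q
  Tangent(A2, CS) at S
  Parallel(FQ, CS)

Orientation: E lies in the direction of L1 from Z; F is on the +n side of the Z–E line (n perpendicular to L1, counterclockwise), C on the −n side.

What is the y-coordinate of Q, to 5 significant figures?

-32.674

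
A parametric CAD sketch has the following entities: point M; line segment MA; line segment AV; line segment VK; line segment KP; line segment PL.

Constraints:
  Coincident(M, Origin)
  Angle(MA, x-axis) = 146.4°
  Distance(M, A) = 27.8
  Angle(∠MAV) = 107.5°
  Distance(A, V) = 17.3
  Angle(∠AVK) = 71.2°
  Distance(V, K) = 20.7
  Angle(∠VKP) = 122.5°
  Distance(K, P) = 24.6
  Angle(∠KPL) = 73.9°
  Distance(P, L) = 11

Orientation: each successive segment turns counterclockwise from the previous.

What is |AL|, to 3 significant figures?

19.3

∠VKP = 122.5° gives KP at 25.2° from the x-axis; with |KP| = 24.6, P = (3.14, 3.93). ∠KPL = 73.9° gives PL at 131° from the x-axis; with |PL| = 11.0, L = (-4.12, 12.2). Then |AL| = |L − A| = 19.3.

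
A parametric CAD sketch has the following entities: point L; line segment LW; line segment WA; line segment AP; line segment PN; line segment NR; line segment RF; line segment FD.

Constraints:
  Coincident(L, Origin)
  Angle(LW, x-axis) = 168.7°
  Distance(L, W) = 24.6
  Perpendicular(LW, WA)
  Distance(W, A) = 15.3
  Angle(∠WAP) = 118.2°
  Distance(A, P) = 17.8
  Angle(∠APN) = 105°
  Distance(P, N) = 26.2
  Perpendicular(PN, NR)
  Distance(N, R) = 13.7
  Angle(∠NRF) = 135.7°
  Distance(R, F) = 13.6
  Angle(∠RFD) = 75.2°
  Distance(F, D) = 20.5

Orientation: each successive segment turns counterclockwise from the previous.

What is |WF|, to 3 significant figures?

11.0

L is at the origin; LW runs at 168.7° with length 24.6, so W = (-24.1, 4.82). LW is perpendicular to WA, so WA runs at -101°; with |WA| = 15.3, A = (-27.1, -10.2). ∠WAP = 118.2° gives AP at -39.5° from the x-axis; with |AP| = 17.8, P = (-13.4, -21.5). ∠APN = 105.0° gives PN at 35.5° from the x-axis; with |PN| = 26.2, N = (7.94, -6.29). PN ⟂ NR, so NR runs at 126°; with |NR| = 13.7, R = (-0.0120, 4.86). ∠NRF = 135.7° gives RF at 170° from the x-axis; with |RF| = 13.6, F = (-13.4, 7.27). Then |WF| = |F − W| = 11.0.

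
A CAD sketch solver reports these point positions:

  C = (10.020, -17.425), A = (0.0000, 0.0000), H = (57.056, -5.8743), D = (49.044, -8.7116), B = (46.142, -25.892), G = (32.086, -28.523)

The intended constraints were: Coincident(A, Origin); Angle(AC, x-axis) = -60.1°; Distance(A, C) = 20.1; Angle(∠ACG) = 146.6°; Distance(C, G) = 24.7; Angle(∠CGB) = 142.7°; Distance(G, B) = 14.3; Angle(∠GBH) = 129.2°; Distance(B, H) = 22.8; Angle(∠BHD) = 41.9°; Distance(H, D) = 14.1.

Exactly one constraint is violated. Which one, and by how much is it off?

Distance(H, D) = 14.1 — off by 5.60.

A = (0.00, 0.00) ✓; AC at -60.10° ✓; |AC| = 20.10 ✓; ∠ACG = 146.6° ✓; |CG| = 24.70 ✓; ∠CGB = 142.7° ✓; |GB| = 14.30 ✓; ∠GBH = 129.2° ✓; |BH| = 22.80 ✓; ∠BHD = 41.90° ✓; |HD| = 8.500 ✗.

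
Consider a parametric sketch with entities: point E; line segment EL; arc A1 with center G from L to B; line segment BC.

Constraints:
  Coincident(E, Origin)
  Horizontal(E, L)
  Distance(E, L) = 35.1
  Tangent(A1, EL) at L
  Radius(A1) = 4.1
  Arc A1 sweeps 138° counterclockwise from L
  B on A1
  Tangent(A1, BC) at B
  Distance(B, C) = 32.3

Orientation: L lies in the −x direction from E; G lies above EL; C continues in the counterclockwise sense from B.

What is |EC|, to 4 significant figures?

63.27

On A1, L sits at bearing -90° from G; a 138° counterclockwise sweep puts B at bearing 48°, so B = G + 4.1·(cos 48°, sin 48°) = (-32.36, 7.147). The tangent condition forces GB to be normal to BC, so BC runs along (−sin 48°, cos 48°); with |BC| = 32.3, C = (-56.36, 28.76). Then |EC| = |C − E| = 63.27.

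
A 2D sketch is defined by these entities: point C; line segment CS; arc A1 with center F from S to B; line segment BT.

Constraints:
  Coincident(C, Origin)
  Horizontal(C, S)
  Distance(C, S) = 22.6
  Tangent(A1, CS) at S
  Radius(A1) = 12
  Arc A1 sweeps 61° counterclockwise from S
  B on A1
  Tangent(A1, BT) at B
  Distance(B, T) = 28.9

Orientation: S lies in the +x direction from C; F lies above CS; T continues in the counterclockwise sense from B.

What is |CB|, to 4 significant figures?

33.67

C is at the origin; C and S share the same y with |CS| = 22.6 and S on the +x side, so S = (22.60, 0.000). A1 meets CS tangentially, so FS is at right angles to CS, so F = S + (0, 12) = (22.60, 12.00). On A1, S sits at bearing -90° from F; a 61° counterclockwise sweep puts B at bearing -29°, so B = F + 12.0·(cos -29°, sin -29°) = (33.10, 6.182). Then |CB| = |B − C| = 33.67.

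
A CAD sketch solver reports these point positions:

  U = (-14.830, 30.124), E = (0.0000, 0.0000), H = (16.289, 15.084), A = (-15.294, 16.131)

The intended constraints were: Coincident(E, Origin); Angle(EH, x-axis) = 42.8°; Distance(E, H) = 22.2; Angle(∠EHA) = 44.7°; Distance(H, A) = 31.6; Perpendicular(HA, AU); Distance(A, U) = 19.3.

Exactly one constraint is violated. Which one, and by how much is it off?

Distance(A, U) = 19.3 — off by 5.30.

E = (0.00, 0.00) ✓; EH at 42.80° ✓; |EH| = 22.20 ✓; ∠EHA = 44.70° ✓; |HA| = 31.60 ✓; ∠(HA, AU) = 90.00° ✓; |AU| = 14.00 ✗.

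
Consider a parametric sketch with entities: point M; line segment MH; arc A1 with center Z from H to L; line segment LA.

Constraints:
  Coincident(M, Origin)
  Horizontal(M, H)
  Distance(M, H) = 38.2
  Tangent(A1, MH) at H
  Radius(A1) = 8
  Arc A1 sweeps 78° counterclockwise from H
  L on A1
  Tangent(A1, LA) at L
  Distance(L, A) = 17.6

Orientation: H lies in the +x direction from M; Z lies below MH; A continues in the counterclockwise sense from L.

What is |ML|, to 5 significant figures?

31.029

Since A1 is tangent to MH there, ZH ⟂ MH, so Z = H + (0, -8) = (38.200, -8.0000). On A1, H sits at bearing 90° from Z; a 78° counterclockwise sweep puts L at bearing 168°, so L = Z + 8.0·(cos 168°, sin 168°) = (30.375, -6.3367). Then |ML| = |L − M| = 31.029.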